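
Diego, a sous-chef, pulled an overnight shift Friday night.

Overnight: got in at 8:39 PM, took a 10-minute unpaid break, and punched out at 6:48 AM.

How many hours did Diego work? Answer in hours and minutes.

9 h 59 min

Overnight: 8:39 PM → midnight = 3 h 21 min; midnight → 6:48 AM = 6 h 48 min; span 10 h 9 min; less 10 min break → 9 h 59 min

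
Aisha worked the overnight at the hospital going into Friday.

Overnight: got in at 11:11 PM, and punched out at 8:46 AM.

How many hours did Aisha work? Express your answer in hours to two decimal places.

Overnight: 11:11 PM → midnight = 0 h 49 min; midnight → 8:46 AM = 8 h 46 min; span 9 h 35 min

9.58 hours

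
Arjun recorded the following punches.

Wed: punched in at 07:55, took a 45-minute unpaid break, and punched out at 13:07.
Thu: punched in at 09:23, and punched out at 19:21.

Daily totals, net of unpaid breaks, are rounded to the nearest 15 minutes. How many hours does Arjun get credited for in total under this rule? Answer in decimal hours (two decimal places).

Wed: 07:55–13:07 = 5 h 12 min − 45 min = 4 h 27 min → rounds to 4 h 30 min
Thu: 09:23–19:21 = 9 h 58 min → rounds to 10 h 0 min
Total credited: 14 h 30 min.

14.50 hours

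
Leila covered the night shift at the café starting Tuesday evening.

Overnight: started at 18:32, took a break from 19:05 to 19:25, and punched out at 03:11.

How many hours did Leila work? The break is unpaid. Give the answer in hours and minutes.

8 h 19 min

Overnight: 18:32 → midnight = 5 h 28 min; midnight → 03:11 = 3 h 11 min; span 8 h 39 min; less 20 min break → 8 h 19 min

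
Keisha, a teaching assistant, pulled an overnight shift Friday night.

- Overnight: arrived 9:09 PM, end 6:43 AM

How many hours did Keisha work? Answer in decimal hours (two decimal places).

Overnight: 9:09 PM → midnight = 2 h 51 min; midnight → 6:43 AM = 6 h 43 min; span 9 h 34 min

9.57 hours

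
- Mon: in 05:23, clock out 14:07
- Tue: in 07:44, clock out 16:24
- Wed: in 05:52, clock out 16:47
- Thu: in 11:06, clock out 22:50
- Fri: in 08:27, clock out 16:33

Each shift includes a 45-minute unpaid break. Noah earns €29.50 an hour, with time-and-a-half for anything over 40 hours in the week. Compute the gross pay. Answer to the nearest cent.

Mon: 05:23–14:07 = 8 h 44 min; less 45 min break → 7 h 59 min
Tue: 07:44–16:24 = 8 h 40 min; less 45 min break → 7 h 55 min
Wed: 05:52–16:47 = 10 h 55 min; less 45 min break → 10 h 10 min
Thu: 11:06–22:50 = 11 h 44 min; less 45 min break → 10 h 59 min
Fri: 08:27–16:33 = 8 h 6 min; less 45 min break → 7 h 21 min
Total worked: 44 h 24 min = 2664 min.
Regular 40 h 0 min = 2400 min at €29.50/h; overtime 4 h 24 min = 264 min at €44.25/h.
Pay = (2400 × €29.50 + 264 × €44.25) ÷ 60 = €1374.70.

€1374.70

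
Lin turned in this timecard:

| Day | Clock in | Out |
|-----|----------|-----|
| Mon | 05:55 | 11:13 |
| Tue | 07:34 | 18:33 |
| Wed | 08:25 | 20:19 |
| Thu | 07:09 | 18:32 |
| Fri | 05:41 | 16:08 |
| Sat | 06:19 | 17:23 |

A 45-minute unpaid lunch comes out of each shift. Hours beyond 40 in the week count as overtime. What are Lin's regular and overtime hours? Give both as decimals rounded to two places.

Mon: 05:55–11:13 = 5 h 18 min; less 45 min break → 4 h 33 min
Tue: 07:34–18:33 = 10 h 59 min; less 45 min break → 10 h 14 min
Wed: 08:25–20:19 = 11 h 54 min; less 45 min break → 11 h 9 min
Thu: 07:09–18:32 = 11 h 23 min; less 45 min break → 10 h 38 min
Fri: 05:41–16:08 = 10 h 27 min; less 45 min break → 9 h 42 min
Sat: 06:19–17:23 = 11 h 4 min; less 45 min break → 10 h 19 min
Total worked: 56 h 35 min = 56.58 h.
Threshold 40 h → overtime 16 h 35 min, regular 40 h 0 min.

Regular 40.00 hours, overtime 16.58 hours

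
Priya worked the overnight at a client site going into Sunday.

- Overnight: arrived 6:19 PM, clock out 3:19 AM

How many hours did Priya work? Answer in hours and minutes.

Overnight: 6:19 PM → midnight = 5 h 41 min; midnight → 3:19 AM = 3 h 19 min; span 9 h 0 min

9 h 0 min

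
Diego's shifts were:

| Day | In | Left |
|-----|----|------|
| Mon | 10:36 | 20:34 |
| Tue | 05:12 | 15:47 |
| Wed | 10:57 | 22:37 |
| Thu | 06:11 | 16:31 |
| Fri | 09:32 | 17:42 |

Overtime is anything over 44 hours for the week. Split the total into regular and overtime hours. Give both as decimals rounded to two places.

Regular 44.00 hours, overtime 6.72 hours

Mon: 10:36–20:34 = 9 h 58 min
Tue: 05:12–15:47 = 10 h 35 min
Wed: 10:57–22:37 = 11 h 40 min
Thu: 06:11–16:31 = 10 h 20 min
Fri: 09:32–17:42 = 8 h 10 min
Total worked: 50 h 43 min = 50.72 h.
Threshold 44 h → overtime 6 h 43 min, regular 44 h 0 min.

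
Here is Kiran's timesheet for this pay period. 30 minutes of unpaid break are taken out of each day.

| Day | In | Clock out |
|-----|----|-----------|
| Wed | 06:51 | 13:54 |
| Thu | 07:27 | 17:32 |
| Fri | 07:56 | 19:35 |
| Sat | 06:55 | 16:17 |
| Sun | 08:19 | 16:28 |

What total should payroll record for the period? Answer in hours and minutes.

Wed: 06:51–13:54 = 7 h 3 min; less 30 min break → 6 h 33 min
Thu: 07:27–17:32 = 10 h 5 min; less 30 min break → 9 h 35 min
Fri: 07:56–19:35 = 11 h 39 min; less 30 min break → 11 h 9 min
Sat: 06:55–16:17 = 9 h 22 min; less 30 min break → 8 h 52 min
Sun: 08:19–16:28 = 8 h 9 min; less 30 min break → 7 h 39 min
Total: 6 h 33 min + 9 h 35 min + 11 h 9 min + 8 h 52 min + 7 h 39 min = 43 h 48 min.

43 h 48 min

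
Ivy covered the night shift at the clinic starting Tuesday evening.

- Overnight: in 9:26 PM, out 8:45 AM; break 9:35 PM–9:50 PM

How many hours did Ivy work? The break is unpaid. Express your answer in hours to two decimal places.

11.07 hours

Overnight: 9:26 PM → midnight = 2 h 34 min; midnight → 8:45 AM = 8 h 45 min; span 11 h 19 min; less 15 min break → 11 h 4 min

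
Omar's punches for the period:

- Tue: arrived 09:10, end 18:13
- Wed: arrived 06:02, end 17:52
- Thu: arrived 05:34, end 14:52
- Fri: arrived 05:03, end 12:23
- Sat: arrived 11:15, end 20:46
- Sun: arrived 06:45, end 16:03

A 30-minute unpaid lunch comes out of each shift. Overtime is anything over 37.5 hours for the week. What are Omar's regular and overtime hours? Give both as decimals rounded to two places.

Tue: 09:10–18:13 = 9 h 3 min; less 30 min break → 8 h 33 min
Wed: 06:02–17:52 = 11 h 50 min; less 30 min break → 11 h 20 min
Thu: 05:34–14:52 = 9 h 18 min; less 30 min break → 8 h 48 min
Fri: 05:03–12:23 = 7 h 20 min; less 30 min break → 6 h 50 min
Sat: 11:15–20:46 = 9 h 31 min; less 30 min break → 9 h 1 min
Sun: 06:45–16:03 = 9 h 18 min; less 30 min break → 8 h 48 min
Total worked: 53 h 20 min = 53.33 h.
Threshold 37.5 h → overtime 15 h 50 min, regular 37 h 30 min.

Regular 37.50 hours, overtime 15.83 hours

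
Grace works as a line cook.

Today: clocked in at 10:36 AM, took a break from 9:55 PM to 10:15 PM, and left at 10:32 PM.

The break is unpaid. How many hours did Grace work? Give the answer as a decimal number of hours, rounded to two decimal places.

Today: 10:36 AM–10:32 PM = 11 h 56 min; less 20 min break → 11 h 36 min

11.60 hours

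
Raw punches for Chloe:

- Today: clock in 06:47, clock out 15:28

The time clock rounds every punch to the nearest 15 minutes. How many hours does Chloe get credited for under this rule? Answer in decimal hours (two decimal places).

8.75 hours

Today: in 06:47→06:45, out 15:28→15:30; 8 h 45 min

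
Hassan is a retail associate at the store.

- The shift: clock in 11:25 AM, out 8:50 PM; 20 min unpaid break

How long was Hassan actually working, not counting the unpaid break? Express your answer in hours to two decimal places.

9.08 hours

The shift: 11:25 AM–8:50 PM = 9 h 25 min; less 20 min break → 9 h 5 min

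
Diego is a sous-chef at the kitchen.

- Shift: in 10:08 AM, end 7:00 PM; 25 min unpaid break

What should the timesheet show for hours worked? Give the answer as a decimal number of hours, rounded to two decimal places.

8.45 hours

Shift: 10:08 AM–7:00 PM = 8 h 52 min; less 25 min break → 8 h 27 min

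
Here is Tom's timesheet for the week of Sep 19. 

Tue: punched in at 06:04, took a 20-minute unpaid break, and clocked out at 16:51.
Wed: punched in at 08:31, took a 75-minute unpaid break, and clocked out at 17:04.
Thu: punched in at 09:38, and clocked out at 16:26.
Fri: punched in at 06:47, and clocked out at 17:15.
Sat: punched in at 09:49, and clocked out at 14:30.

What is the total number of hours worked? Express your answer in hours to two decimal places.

39.70 hours

Tue: 06:04–16:51 = 10 h 47 min; less 20 min break → 10 h 27 min
Wed: 08:31–17:04 = 8 h 33 min; less 75 min break → 7 h 18 min
Thu: 09:38–16:26 = 6 h 48 min
Fri: 06:47–17:15 = 10 h 28 min
Sat: 09:49–14:30 = 4 h 41 min
Total: 10 h 27 min + 7 h 18 min + 6 h 48 min + 10 h 28 min + 4 h 41 min = 39 h 42 min.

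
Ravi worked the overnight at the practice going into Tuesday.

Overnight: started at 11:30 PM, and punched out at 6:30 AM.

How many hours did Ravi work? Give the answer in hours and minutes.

7 h 0 min

Overnight: 11:30 PM → midnight = 0 h 30 min; midnight → 6:30 AM = 6 h 30 min; span 7 h 0 min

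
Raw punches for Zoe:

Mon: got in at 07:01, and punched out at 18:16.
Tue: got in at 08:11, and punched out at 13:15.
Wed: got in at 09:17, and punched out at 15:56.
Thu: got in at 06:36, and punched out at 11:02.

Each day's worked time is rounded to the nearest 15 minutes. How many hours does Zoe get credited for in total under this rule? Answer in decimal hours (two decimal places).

27.50 hours

Mon: 07:01–18:16 = 11 h 15 min → rounds to 11 h 15 min
Tue: 08:11–13:15 = 5 h 4 min → rounds to 5 h 0 min
Wed: 09:17–15:56 = 6 h 39 min → rounds to 6 h 45 min
Thu: 06:36–11:02 = 4 h 26 min → rounds to 4 h 30 min
Total credited: 27 h 30 min.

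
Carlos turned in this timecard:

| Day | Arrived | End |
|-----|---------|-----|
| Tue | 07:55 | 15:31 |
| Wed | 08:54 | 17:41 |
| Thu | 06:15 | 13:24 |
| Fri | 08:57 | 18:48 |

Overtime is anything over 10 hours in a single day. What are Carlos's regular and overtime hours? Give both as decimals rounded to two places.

Regular 33.38 hours, overtime 0.00 hours

Tue: 07:55–15:31 = 7 h 36 min
Wed: 08:54–17:41 = 8 h 47 min
Thu: 06:15–13:24 = 7 h 9 min
Fri: 08:57–18:48 = 9 h 51 min
Tue reg 7 h 36 min / OT 0 h 0 min; Wed reg 8 h 47 min / OT 0 h 0 min; Thu reg 7 h 9 min / OT 0 h 0 min; Fri reg 9 h 51 min / OT 0 h 0 min.
Totals: regular 33 h 23 min, overtime 0 h 0 min.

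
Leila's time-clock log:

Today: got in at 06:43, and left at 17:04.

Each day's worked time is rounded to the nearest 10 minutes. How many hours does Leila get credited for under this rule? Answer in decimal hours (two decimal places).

Today: 06:43–17:04 = 10 h 21 min → rounds to 10 h 20 min

10.33 hours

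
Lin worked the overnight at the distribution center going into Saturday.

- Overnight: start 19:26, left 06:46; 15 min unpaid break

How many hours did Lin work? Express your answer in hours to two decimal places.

Overnight: 19:26 → midnight = 4 h 34 min; midnight → 06:46 = 6 h 46 min; span 11 h 20 min; less 15 min break → 11 h 5 min

11.08 hours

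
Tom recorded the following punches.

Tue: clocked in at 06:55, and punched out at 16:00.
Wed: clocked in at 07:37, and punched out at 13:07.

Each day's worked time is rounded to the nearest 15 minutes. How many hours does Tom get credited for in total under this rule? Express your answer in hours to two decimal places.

14.50 hours

Tue: 06:55–16:00 = 9 h 5 min → rounds to 9 h 0 min
Wed: 07:37–13:07 = 5 h 30 min → rounds to 5 h 30 min
Total credited: 14 h 30 min.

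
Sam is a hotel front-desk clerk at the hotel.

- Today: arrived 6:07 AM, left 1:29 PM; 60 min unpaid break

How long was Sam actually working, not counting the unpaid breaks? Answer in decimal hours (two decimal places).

Today: 6:07 AM–1:29 PM = 7 h 22 min; less 60 min break → 6 h 22 min

6.37 hours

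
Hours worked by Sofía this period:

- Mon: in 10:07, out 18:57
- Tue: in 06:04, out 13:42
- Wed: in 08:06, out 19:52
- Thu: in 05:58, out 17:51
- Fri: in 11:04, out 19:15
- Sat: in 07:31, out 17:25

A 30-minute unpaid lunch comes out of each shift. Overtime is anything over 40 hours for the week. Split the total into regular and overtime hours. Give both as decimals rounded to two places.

Regular 40.00 hours, overtime 15.20 hours

Mon: 10:07–18:57 = 8 h 50 min; less 30 min break → 8 h 20 min
Tue: 06:04–13:42 = 7 h 38 min; less 30 min break → 7 h 8 min
Wed: 08:06–19:52 = 11 h 46 min; less 30 min break → 11 h 16 min
Thu: 05:58–17:51 = 11 h 53 min; less 30 min break → 11 h 23 min
Fri: 11:04–19:15 = 8 h 11 min; less 30 min break → 7 h 41 min
Sat: 07:31–17:25 = 9 h 54 min; less 30 min break → 9 h 24 min
Total worked: 55 h 12 min = 55.20 h.
Threshold 40 h → overtime 15 h 12 min, regular 40 h 0 min.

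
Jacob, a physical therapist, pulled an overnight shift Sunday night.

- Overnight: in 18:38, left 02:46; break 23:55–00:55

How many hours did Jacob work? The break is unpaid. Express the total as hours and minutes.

7 h 8 min

Overnight: 18:38 → midnight = 5 h 22 min; midnight → 02:46 = 2 h 46 min; span 8 h 8 min; less 60 min break → 7 h 8 min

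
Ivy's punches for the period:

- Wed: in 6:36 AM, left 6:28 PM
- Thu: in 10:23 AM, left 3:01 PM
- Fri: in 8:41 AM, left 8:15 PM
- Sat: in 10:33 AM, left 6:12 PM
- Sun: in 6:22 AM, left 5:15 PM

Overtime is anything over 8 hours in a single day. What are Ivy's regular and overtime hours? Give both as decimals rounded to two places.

Regular 36.28 hours, overtime 10.32 hours

Wed: 6:36 AM–6:28 PM = 11 h 52 min
Thu: 10:23 AM–3:01 PM = 4 h 38 min
Fri: 8:41 AM–8:15 PM = 11 h 34 min
Sat: 10:33 AM–6:12 PM = 7 h 39 min
Sun: 6:22 AM–5:15 PM = 10 h 53 min
Wed reg 8 h 0 min / OT 3 h 52 min; Thu reg 4 h 38 min / OT 0 h 0 min; Fri reg 8 h 0 min / OT 3 h 34 min; Sat reg 7 h 39 min / OT 0 h 0 min; Sun reg 8 h 0 min / OT 2 h 53 min.
Totals: regular 36 h 17 min, overtime 10 h 19 min.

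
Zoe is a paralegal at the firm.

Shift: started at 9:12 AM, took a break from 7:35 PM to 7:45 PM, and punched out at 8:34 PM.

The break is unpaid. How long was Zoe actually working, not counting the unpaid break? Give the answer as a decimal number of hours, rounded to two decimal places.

Shift: 9:12 AM–8:34 PM = 11 h 22 min; less 10 min break → 11 h 12 min

11.20 hours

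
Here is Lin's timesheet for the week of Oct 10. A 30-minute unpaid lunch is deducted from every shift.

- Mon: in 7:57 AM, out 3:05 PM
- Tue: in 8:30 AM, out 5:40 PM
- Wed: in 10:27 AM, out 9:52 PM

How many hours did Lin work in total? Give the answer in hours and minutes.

26 h 13 min

Mon: 7:57 AM–3:05 PM = 7 h 8 min; less 30 min break → 6 h 38 min
Tue: 8:30 AM–5:40 PM = 9 h 10 min; less 30 min break → 8 h 40 min
Wed: 10:27 AM–9:52 PM = 11 h 25 min; less 30 min break → 10 h 55 min
Total: 6 h 38 min + 8 h 40 min + 10 h 55 min = 26 h 13 min.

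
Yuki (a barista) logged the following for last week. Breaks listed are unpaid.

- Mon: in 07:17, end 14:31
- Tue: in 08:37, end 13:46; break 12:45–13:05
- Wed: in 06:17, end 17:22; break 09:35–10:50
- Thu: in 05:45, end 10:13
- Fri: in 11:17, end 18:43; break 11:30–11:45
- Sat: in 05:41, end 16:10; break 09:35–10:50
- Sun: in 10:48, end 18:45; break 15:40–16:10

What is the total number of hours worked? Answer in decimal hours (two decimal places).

50.22 hours

Mon: 07:17–14:31 = 7 h 14 min
Tue: 08:37–13:46 = 5 h 9 min; less 20 min break → 4 h 49 min
Wed: 06:17–17:22 = 11 h 5 min; less 75 min break → 9 h 50 min
Thu: 05:45–10:13 = 4 h 28 min
Fri: 11:17–18:43 = 7 h 26 min; less 15 min break → 7 h 11 min
Sat: 05:41–16:10 = 10 h 29 min; less 75 min break → 9 h 14 min
Sun: 10:48–18:45 = 7 h 57 min; less 30 min break → 7 h 27 min
Total: 7 h 14 min + 4 h 49 min + 9 h 50 min + 4 h 28 min + 7 h 11 min + 9 h 14 min + 7 h 27 min = 50 h 13 min.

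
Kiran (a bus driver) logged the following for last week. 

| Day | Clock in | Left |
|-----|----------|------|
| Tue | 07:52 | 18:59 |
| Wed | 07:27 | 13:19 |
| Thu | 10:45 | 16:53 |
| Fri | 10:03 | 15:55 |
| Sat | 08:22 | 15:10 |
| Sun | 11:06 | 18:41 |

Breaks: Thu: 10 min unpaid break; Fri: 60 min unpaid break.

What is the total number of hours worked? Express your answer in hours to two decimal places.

42.20 hours

Tue: 07:52–18:59 = 11 h 7 min
Wed: 07:27–13:19 = 5 h 52 min
Thu: 10:45–16:53 = 6 h 8 min; less 10 min break → 5 h 58 min
Fri: 10:03–15:55 = 5 h 52 min; less 60 min break → 4 h 52 min
Sat: 08:22–15:10 = 6 h 48 min
Sun: 11:06–18:41 = 7 h 35 min
Total: 11 h 7 min + 5 h 52 min + 5 h 58 min + 4 h 52 min + 6 h 48 min + 7 h 35 min = 42 h 12 min.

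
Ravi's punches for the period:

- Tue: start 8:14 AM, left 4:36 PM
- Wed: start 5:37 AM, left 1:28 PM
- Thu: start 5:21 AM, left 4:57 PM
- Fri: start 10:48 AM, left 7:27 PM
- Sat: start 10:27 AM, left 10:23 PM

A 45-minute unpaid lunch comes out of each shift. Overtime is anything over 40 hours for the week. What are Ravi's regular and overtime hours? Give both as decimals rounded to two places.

Tue: 8:14 AM–4:36 PM = 8 h 22 min; less 45 min break → 7 h 37 min
Wed: 5:37 AM–1:28 PM = 7 h 51 min; less 45 min break → 7 h 6 min
Thu: 5:21 AM–4:57 PM = 11 h 36 min; less 45 min break → 10 h 51 min
Fri: 10:48 AM–7:27 PM = 8 h 39 min; less 45 min break → 7 h 54 min
Sat: 10:27 AM–10:23 PM = 11 h 56 min; less 45 min break → 11 h 11 min
Total worked: 44 h 39 min = 44.65 h.
Threshold 40 h → overtime 4 h 39 min, regular 40 h 0 min.

Regular 40.00 hours, overtime 4.65 hours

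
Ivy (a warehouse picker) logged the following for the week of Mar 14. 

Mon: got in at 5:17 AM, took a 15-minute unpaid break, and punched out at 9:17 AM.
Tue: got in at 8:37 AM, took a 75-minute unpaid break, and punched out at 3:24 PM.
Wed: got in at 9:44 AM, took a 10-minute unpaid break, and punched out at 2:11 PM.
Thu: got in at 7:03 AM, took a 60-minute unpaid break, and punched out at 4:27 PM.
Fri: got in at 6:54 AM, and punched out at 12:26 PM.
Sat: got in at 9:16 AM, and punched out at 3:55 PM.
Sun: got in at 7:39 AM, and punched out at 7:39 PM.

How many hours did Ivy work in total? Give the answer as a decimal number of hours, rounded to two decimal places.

46.15 hours

Mon: 5:17 AM–9:17 AM = 4 h 0 min; less 15 min break → 3 h 45 min
Tue: 8:37 AM–3:24 PM = 6 h 47 min; less 75 min break → 5 h 32 min
Wed: 9:44 AM–2:11 PM = 4 h 27 min; less 10 min break → 4 h 17 min
Thu: 7:03 AM–4:27 PM = 9 h 24 min; less 60 min break → 8 h 24 min
Fri: 6:54 AM–12:26 PM = 5 h 32 min
Sat: 9:16 AM–3:55 PM = 6 h 39 min
Sun: 7:39 AM–7:39 PM = 12 h 0 min
Total: 3 h 45 min + 5 h 32 min + 4 h 17 min + 8 h 24 min + 5 h 32 min + 6 h 39 min + 12 h 0 min = 46 h 9 min.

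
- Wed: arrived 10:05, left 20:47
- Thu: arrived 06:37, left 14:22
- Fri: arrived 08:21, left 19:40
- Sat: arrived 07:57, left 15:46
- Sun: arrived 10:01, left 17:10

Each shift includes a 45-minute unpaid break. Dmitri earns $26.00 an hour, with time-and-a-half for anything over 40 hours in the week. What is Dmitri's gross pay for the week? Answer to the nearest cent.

$1078.35

Wed: 10:05–20:47 = 10 h 42 min; less 45 min break → 9 h 57 min
Thu: 06:37–14:22 = 7 h 45 min; less 45 min break → 7 h 0 min
Fri: 08:21–19:40 = 11 h 19 min; less 45 min break → 10 h 34 min
Sat: 07:57–15:46 = 7 h 49 min; less 45 min break → 7 h 4 min
Sun: 10:01–17:10 = 7 h 9 min; less 45 min break → 6 h 24 min
Total worked: 40 h 59 min = 2459 min.
Regular 40 h 0 min = 2400 min at $26.00/h; overtime 0 h 59 min = 59 min at $39.00/h.
Pay = (2400 × $26.00 + 59 × $39.00) ÷ 60 = $1078.35.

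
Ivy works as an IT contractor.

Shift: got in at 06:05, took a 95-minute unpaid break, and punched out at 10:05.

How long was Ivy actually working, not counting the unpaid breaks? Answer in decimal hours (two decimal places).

Shift: 06:05–10:05 = 4 h 0 min; less 95 min break → 2 h 25 min

2.42 hours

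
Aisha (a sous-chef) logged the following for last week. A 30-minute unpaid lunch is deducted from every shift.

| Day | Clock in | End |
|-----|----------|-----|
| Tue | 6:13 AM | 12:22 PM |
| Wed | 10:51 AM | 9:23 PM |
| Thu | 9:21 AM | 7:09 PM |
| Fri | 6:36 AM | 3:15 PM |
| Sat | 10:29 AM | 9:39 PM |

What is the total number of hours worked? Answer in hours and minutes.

Tue: 6:13 AM–12:22 PM = 6 h 9 min; less 30 min break → 5 h 39 min
Wed: 10:51 AM–9:23 PM = 10 h 32 min; less 30 min break → 10 h 2 min
Thu: 9:21 AM–7:09 PM = 9 h 48 min; less 30 min break → 9 h 18 min
Fri: 6:36 AM–3:15 PM = 8 h 39 min; less 30 min break → 8 h 9 min
Sat: 10:29 AM–9:39 PM = 11 h 10 min; less 30 min break → 10 h 40 min
Total: 5 h 39 min + 10 h 2 min + 9 h 18 min + 8 h 9 min + 10 h 40 min = 43 h 48 min.

43 h 48 min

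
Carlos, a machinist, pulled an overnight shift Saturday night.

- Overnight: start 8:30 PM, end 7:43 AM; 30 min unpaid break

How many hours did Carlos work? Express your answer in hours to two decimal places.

Overnight: 8:30 PM → midnight = 3 h 30 min; midnight → 7:43 AM = 7 h 43 min; span 11 h 13 min; less 30 min break → 10 h 43 min

10.72 hours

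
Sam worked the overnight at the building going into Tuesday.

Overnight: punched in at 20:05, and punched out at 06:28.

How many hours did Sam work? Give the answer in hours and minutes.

10 h 23 min

Overnight: 20:05 → midnight = 3 h 55 min; midnight → 06:28 = 6 h 28 min; span 10 h 23 min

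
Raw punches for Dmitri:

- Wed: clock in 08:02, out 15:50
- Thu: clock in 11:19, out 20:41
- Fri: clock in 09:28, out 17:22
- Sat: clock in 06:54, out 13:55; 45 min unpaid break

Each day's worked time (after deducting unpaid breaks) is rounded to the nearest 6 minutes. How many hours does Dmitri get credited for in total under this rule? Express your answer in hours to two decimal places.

Wed: 08:02–15:50 = 7 h 48 min → rounds to 7 h 48 min
Thu: 11:19–20:41 = 9 h 22 min → rounds to 9 h 24 min
Fri: 09:28–17:22 = 7 h 54 min → rounds to 7 h 54 min
Sat: 06:54–13:55 = 7 h 1 min − 45 min = 6 h 16 min → rounds to 6 h 18 min
Total credited: 31 h 24 min.

31.40 hours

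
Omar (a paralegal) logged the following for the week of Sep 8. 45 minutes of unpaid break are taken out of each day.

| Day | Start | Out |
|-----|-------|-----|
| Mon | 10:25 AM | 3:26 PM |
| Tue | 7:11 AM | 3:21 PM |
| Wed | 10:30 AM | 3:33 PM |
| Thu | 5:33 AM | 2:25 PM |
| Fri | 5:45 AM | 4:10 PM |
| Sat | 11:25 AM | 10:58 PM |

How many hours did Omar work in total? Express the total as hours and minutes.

44 h 34 min

Mon: 10:25 AM–3:26 PM = 5 h 1 min; less 45 min break → 4 h 16 min
Tue: 7:11 AM–3:21 PM = 8 h 10 min; less 45 min break → 7 h 25 min
Wed: 10:30 AM–3:33 PM = 5 h 3 min; less 45 min break → 4 h 18 min
Thu: 5:33 AM–2:25 PM = 8 h 52 min; less 45 min break → 8 h 7 min
Fri: 5:45 AM–4:10 PM = 10 h 25 min; less 45 min break → 9 h 40 min
Sat: 11:25 AM–10:58 PM = 11 h 33 min; less 45 min break → 10 h 48 min
Total: 4 h 16 min + 7 h 25 min + 4 h 18 min + 8 h 7 min + 9 h 40 min + 10 h 48 min = 44 h 34 min.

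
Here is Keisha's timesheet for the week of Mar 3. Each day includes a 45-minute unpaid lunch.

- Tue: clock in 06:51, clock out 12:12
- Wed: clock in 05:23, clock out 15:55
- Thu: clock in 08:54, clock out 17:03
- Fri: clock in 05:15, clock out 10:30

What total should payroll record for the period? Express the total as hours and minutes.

26 h 17 min

Tue: 06:51–12:12 = 5 h 21 min; less 45 min break → 4 h 36 min
Wed: 05:23–15:55 = 10 h 32 min; less 45 min break → 9 h 47 min
Thu: 08:54–17:03 = 8 h 9 min; less 45 min break → 7 h 24 min
Fri: 05:15–10:30 = 5 h 15 min; less 45 min break → 4 h 30 min
Total: 4 h 36 min + 9 h 47 min + 7 h 24 min + 4 h 30 min = 26 h 17 min.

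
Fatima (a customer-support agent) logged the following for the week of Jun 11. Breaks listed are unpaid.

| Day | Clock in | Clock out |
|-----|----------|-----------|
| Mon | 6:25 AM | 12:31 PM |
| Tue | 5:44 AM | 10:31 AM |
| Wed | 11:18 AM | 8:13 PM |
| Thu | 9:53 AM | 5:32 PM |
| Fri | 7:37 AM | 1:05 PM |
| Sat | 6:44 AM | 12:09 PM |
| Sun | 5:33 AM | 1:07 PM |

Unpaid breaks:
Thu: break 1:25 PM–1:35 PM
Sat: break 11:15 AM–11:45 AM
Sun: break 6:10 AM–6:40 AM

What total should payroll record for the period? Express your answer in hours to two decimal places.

44.73 hours

Mon: 6:25 AM–12:31 PM = 6 h 6 min
Tue: 5:44 AM–10:31 AM = 4 h 47 min
Wed: 11:18 AM–8:13 PM = 8 h 55 min
Thu: 9:53 AM–5:32 PM = 7 h 39 min; less 10 min break → 7 h 29 min
Fri: 7:37 AM–1:05 PM = 5 h 28 min
Sat: 6:44 AM–12:09 PM = 5 h 25 min; less 30 min break → 4 h 55 min
Sun: 5:33 AM–1:07 PM = 7 h 34 min; less 30 min break → 7 h 4 min
Total: 6 h 6 min + 4 h 47 min + 8 h 55 min + 7 h 29 min + 5 h 28 min + 4 h 55 min + 7 h 4 min = 44 h 44 min.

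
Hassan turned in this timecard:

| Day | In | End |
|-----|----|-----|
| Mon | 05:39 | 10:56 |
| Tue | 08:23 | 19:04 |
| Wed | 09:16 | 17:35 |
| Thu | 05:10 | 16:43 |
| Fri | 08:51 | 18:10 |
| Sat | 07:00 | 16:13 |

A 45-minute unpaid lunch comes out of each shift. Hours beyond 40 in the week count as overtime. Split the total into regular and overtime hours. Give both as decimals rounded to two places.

Regular 40.00 hours, overtime 9.87 hours

Mon: 05:39–10:56 = 5 h 17 min; less 45 min break → 4 h 32 min
Tue: 08:23–19:04 = 10 h 41 min; less 45 min break → 9 h 56 min
Wed: 09:16–17:35 = 8 h 19 min; less 45 min break → 7 h 34 min
Thu: 05:10–16:43 = 11 h 33 min; less 45 min break → 10 h 48 min
Fri: 08:51–18:10 = 9 h 19 min; less 45 min break → 8 h 34 min
Sat: 07:00–16:13 = 9 h 13 min; less 45 min break → 8 h 28 min
Total worked: 49 h 52 min = 49.87 h.
Threshold 40 h → overtime 9 h 52 min, regular 40 h 0 min.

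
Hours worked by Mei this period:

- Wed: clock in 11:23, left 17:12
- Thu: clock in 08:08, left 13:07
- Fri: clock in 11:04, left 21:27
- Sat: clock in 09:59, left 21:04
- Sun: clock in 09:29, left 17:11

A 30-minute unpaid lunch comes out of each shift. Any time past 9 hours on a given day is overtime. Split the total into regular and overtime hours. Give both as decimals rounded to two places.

Regular 35.00 hours, overtime 2.47 hours

Wed: 11:23–17:12 = 5 h 49 min; less 30 min break → 5 h 19 min
Thu: 08:08–13:07 = 4 h 59 min; less 30 min break → 4 h 29 min
Fri: 11:04–21:27 = 10 h 23 min; less 30 min break → 9 h 53 min
Sat: 09:59–21:04 = 11 h 5 min; less 30 min break → 10 h 35 min
Sun: 09:29–17:11 = 7 h 42 min; less 30 min break → 7 h 12 min
Wed reg 5 h 19 min / OT 0 h 0 min; Thu reg 4 h 29 min / OT 0 h 0 min; Fri reg 9 h 0 min / OT 0 h 53 min; Sat reg 9 h 0 min / OT 1 h 35 min; Sun reg 7 h 12 min / OT 0 h 0 min.
Totals: regular 35 h 0 min, overtime 2 h 28 min.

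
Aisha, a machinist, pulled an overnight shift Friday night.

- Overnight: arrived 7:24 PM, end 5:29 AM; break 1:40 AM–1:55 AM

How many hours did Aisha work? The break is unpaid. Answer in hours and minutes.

Overnight: 7:24 PM → midnight = 4 h 36 min; midnight → 5:29 AM = 5 h 29 min; span 10 h 5 min; less 15 min break → 9 h 50 min

9 h 50 min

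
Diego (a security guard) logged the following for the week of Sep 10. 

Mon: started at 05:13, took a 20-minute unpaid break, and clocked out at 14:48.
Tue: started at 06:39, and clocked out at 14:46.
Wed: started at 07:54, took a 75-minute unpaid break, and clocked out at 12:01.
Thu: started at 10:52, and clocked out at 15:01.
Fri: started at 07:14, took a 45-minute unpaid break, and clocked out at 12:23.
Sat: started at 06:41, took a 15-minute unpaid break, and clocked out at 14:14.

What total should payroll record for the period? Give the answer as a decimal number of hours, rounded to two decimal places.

36.08 hours

Mon: 05:13–14:48 = 9 h 35 min; less 20 min break → 9 h 15 min
Tue: 06:39–14:46 = 8 h 7 min
Wed: 07:54–12:01 = 4 h 7 min; less 75 min break → 2 h 52 min
Thu: 10:52–15:01 = 4 h 9 min
Fri: 07:14–12:23 = 5 h 9 min; less 45 min break → 4 h 24 min
Sat: 06:41–14:14 = 7 h 33 min; less 15 min break → 7 h 18 min
Total: 9 h 15 min + 8 h 7 min + 2 h 52 min + 4 h 9 min + 4 h 24 min + 7 h 18 min = 36 h 5 min.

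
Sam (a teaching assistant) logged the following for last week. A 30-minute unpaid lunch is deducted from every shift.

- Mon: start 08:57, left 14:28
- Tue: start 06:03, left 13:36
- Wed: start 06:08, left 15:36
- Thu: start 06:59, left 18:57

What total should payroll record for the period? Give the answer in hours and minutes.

Mon: 08:57–14:28 = 5 h 31 min; less 30 min break → 5 h 1 min
Tue: 06:03–13:36 = 7 h 33 min; less 30 min break → 7 h 3 min
Wed: 06:08–15:36 = 9 h 28 min; less 30 min break → 8 h 58 min
Thu: 06:59–18:57 = 11 h 58 min; less 30 min break → 11 h 28 min
Total: 5 h 1 min + 7 h 3 min + 8 h 58 min + 11 h 28 min = 32 h 30 min.

32 h 30 min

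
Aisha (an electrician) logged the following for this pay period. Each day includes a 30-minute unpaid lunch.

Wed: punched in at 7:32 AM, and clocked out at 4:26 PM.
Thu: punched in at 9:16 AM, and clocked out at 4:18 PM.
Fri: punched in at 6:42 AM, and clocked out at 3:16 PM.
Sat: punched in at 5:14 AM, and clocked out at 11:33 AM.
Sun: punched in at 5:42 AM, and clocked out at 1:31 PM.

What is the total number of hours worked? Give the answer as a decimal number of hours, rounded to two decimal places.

Wed: 7:32 AM–4:26 PM = 8 h 54 min; less 30 min break → 8 h 24 min
Thu: 9:16 AM–4:18 PM = 7 h 2 min; less 30 min break → 6 h 32 min
Fri: 6:42 AM–3:16 PM = 8 h 34 min; less 30 min break → 8 h 4 min
Sat: 5:14 AM–11:33 AM = 6 h 19 min; less 30 min break → 5 h 49 min
Sun: 5:42 AM–1:31 PM = 7 h 49 min; less 30 min break → 7 h 19 min
Total: 8 h 24 min + 6 h 32 min + 8 h 4 min + 5 h 49 min + 7 h 19 min = 36 h 8 min.

36.13 hours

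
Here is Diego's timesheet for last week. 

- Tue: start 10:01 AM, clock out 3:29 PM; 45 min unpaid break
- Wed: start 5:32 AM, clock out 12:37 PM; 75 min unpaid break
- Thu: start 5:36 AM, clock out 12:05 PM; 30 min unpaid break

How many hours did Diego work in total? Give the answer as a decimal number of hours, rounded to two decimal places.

Tue: 10:01 AM–3:29 PM = 5 h 28 min; less 45 min break → 4 h 43 min
Wed: 5:32 AM–12:37 PM = 7 h 5 min; less 75 min break → 5 h 50 min
Thu: 5:36 AM–12:05 PM = 6 h 29 min; less 30 min break → 5 h 59 min
Total: 4 h 43 min + 5 h 50 min + 5 h 59 min = 16 h 32 min.

16.53 hours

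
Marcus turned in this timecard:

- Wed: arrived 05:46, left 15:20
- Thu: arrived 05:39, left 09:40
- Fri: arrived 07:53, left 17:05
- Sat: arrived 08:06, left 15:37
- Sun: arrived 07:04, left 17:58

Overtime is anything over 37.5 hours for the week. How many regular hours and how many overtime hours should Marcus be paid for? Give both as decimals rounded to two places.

Wed: 05:46–15:20 = 9 h 34 min
Thu: 05:39–09:40 = 4 h 1 min
Fri: 07:53–17:05 = 9 h 12 min
Sat: 08:06–15:37 = 7 h 31 min
Sun: 07:04–17:58 = 10 h 54 min
Total worked: 41 h 12 min = 41.20 h.
Threshold 37.5 h → overtime 3 h 42 min, regular 37 h 30 min.

Regular 37.50 hours, overtime 3.70 hours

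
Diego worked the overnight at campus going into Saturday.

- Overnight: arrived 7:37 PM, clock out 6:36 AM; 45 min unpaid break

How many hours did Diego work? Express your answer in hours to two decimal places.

Overnight: 7:37 PM → midnight = 4 h 23 min; midnight → 6:36 AM = 6 h 36 min; span 10 h 59 min; less 45 min break → 10 h 14 min

10.23 hours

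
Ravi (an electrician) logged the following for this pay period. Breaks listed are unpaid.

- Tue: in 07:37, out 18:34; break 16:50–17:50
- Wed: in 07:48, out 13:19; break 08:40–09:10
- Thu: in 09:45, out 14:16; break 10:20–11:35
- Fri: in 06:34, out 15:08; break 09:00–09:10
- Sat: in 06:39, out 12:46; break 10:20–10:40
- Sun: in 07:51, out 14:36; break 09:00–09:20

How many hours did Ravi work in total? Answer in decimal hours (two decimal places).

Tue: 07:37–18:34 = 10 h 57 min; less 60 min break → 9 h 57 min
Wed: 07:48–13:19 = 5 h 31 min; less 30 min break → 5 h 1 min
Thu: 09:45–14:16 = 4 h 31 min; less 75 min break → 3 h 16 min
Fri: 06:34–15:08 = 8 h 34 min; less 10 min break → 8 h 24 min
Sat: 06:39–12:46 = 6 h 7 min; less 20 min break → 5 h 47 min
Sun: 07:51–14:36 = 6 h 45 min; less 20 min break → 6 h 25 min
Total: 9 h 57 min + 5 h 1 min + 3 h 16 min + 8 h 24 min + 5 h 47 min + 6 h 25 min = 38 h 50 min.

38.83 hours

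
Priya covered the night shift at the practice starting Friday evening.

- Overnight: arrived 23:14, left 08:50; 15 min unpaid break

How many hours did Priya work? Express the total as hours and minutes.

9 h 21 min

Overnight: 23:14 → midnight = 0 h 46 min; midnight → 08:50 = 8 h 50 min; span 9 h 36 min; less 15 min break → 9 h 21 min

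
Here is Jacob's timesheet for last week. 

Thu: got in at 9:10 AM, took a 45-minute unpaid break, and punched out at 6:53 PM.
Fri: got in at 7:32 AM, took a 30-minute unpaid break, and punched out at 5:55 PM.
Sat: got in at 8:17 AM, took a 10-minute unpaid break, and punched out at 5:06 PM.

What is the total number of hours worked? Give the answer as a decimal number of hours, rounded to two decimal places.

27.50 hours

Thu: 9:10 AM–6:53 PM = 9 h 43 min; less 45 min break → 8 h 58 min
Fri: 7:32 AM–5:55 PM = 10 h 23 min; less 30 min break → 9 h 53 min
Sat: 8:17 AM–5:06 PM = 8 h 49 min; less 10 min break → 8 h 39 min
Total: 8 h 58 min + 9 h 53 min + 8 h 39 min = 27 h 30 min.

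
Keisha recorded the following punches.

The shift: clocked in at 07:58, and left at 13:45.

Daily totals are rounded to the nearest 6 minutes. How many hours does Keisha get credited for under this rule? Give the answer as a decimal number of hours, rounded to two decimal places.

5.80 hours

The shift: 07:58–13:45 = 5 h 47 min → rounds to 5 h 48 min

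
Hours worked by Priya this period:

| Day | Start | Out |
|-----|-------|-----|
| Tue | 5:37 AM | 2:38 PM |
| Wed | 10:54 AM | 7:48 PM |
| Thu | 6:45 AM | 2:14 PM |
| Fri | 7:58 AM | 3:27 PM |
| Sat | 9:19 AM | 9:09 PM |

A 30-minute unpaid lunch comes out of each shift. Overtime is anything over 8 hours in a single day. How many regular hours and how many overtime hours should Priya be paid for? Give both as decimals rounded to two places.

Tue: 5:37 AM–2:38 PM = 9 h 1 min; less 30 min break → 8 h 31 min
Wed: 10:54 AM–7:48 PM = 8 h 54 min; less 30 min break → 8 h 24 min
Thu: 6:45 AM–2:14 PM = 7 h 29 min; less 30 min break → 6 h 59 min
Fri: 7:58 AM–3:27 PM = 7 h 29 min; less 30 min break → 6 h 59 min
Sat: 9:19 AM–9:09 PM = 11 h 50 min; less 30 min break → 11 h 20 min
Tue reg 8 h 0 min / OT 0 h 31 min; Wed reg 8 h 0 min / OT 0 h 24 min; Thu reg 6 h 59 min / OT 0 h 0 min; Fri reg 6 h 59 min / OT 0 h 0 min; Sat reg 8 h 0 min / OT 3 h 20 min.
Totals: regular 37 h 58 min, overtime 4 h 15 min.

Regular 37.97 hours, overtime 4.25 hours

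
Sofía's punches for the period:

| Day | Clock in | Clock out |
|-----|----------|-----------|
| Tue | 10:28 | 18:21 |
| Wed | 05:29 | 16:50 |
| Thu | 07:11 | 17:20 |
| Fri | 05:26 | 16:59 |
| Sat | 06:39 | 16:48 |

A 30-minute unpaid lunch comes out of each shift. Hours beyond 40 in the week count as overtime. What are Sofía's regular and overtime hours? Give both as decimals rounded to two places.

Regular 40.00 hours, overtime 8.58 hours

Tue: 10:28–18:21 = 7 h 53 min; less 30 min break → 7 h 23 min
Wed: 05:29–16:50 = 11 h 21 min; less 30 min break → 10 h 51 min
Thu: 07:11–17:20 = 10 h 9 min; less 30 min break → 9 h 39 min
Fri: 05:26–16:59 = 11 h 33 min; less 30 min break → 11 h 3 min
Sat: 06:39–16:48 = 10 h 9 min; less 30 min break → 9 h 39 min
Total worked: 48 h 35 min = 48.58 h.
Threshold 40 h → overtime 8 h 35 min, regular 40 h 0 min.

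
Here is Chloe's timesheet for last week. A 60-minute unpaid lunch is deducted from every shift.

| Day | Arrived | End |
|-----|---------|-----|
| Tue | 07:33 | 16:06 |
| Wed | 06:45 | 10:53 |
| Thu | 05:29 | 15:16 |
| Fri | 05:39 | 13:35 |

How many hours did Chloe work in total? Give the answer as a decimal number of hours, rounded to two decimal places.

26.40 hours

Tue: 07:33–16:06 = 8 h 33 min; less 60 min break → 7 h 33 min
Wed: 06:45–10:53 = 4 h 8 min; less 60 min break → 3 h 8 min
Thu: 05:29–15:16 = 9 h 47 min; less 60 min break → 8 h 47 min
Fri: 05:39–13:35 = 7 h 56 min; less 60 min break → 6 h 56 min
Total: 7 h 33 min + 3 h 8 min + 8 h 47 min + 6 h 56 min = 26 h 24 min.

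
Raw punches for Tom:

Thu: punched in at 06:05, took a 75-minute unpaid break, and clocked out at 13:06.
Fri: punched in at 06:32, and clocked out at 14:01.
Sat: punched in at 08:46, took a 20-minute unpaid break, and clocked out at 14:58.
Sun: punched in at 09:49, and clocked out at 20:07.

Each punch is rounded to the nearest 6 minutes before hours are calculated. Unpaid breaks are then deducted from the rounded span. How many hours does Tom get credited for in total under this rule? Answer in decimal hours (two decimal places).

29.42 hours

Thu: in 06:05→06:06, out 13:06→13:06; 7 h 0 min − 75 min = 5 h 45 min
Fri: in 06:32→06:30, out 14:01→14:00; 7 h 30 min
Sat: in 08:46→08:48, out 14:58→15:00; 6 h 12 min − 20 min = 5 h 52 min
Sun: in 09:49→09:48, out 20:07→20:06; 10 h 18 min
Total credited: 29 h 25 min.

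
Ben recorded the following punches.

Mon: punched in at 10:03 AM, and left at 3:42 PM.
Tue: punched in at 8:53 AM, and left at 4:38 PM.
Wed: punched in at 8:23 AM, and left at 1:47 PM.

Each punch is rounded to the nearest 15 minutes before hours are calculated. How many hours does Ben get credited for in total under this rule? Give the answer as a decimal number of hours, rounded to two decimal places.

Mon: in 10:03 AM→10:00 AM, out 3:42 PM→3:45 PM; 5 h 45 min
Tue: in 8:53 AM→9:00 AM, out 4:38 PM→4:45 PM; 7 h 45 min
Wed: in 8:23 AM→8:30 AM, out 1:47 PM→1:45 PM; 5 h 15 min
Total credited: 18 h 45 min.

18.75 hours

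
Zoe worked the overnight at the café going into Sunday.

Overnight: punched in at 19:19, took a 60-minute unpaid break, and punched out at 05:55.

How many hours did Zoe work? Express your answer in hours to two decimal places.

Overnight: 19:19 → midnight = 4 h 41 min; midnight → 05:55 = 5 h 55 min; span 10 h 36 min; less 60 min break → 9 h 36 min

9.60 hours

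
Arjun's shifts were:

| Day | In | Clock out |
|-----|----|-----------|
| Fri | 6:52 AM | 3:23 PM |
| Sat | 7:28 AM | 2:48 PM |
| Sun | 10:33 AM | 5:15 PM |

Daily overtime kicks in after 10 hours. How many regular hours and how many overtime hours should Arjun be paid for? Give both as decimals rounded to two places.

Regular 22.55 hours, overtime 0.00 hours

Fri: 6:52 AM–3:23 PM = 8 h 31 min
Sat: 7:28 AM–2:48 PM = 7 h 20 min
Sun: 10:33 AM–5:15 PM = 6 h 42 min
Fri reg 8 h 31 min / OT 0 h 0 min; Sat reg 7 h 20 min / OT 0 h 0 min; Sun reg 6 h 42 min / OT 0 h 0 min.
Totals: regular 22 h 33 min, overtime 0 h 0 min.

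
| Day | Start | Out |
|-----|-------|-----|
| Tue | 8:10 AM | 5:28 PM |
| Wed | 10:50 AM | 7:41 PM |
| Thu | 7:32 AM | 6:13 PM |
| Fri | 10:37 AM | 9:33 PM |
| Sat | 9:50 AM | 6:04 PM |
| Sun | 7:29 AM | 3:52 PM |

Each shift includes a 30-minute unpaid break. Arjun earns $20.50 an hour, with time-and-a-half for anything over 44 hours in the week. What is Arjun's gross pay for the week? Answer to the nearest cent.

Tue: 8:10 AM–5:28 PM = 9 h 18 min; less 30 min break → 8 h 48 min
Wed: 10:50 AM–7:41 PM = 8 h 51 min; less 30 min break → 8 h 21 min
Thu: 7:32 AM–6:13 PM = 10 h 41 min; less 30 min break → 10 h 11 min
Fri: 10:37 AM–9:33 PM = 10 h 56 min; less 30 min break → 10 h 26 min
Sat: 9:50 AM–6:04 PM = 8 h 14 min; less 30 min break → 7 h 44 min
Sun: 7:29 AM–3:52 PM = 8 h 23 min; less 30 min break → 7 h 53 min
Total worked: 53 h 23 min = 3203 min.
Regular 44 h 0 min = 2640 min at $20.50/h; overtime 9 h 23 min = 563 min at $30.75/h.
Pay = (2640 × $20.50 + 563 × $30.75) ÷ 60 = $1190.54.

$1190.54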